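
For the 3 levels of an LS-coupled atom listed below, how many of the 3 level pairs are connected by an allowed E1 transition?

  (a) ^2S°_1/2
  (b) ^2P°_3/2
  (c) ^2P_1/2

(a)–(b): forbidden (parity).
(a)–(c): allowed.
(b)–(c): allowed.
Allowed pairs: 2 of 3.

2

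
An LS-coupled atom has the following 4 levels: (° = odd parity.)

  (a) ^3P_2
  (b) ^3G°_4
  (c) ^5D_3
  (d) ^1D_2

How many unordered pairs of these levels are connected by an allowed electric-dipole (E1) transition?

0

(a)–(b): forbidden (ΔL, ΔJ).
(a)–(c): forbidden (parity, ΔS).
(a)–(d): forbidden (parity, ΔS).
(b)–(c): forbidden (ΔS, ΔL).
(b)–(d): forbidden (ΔS, ΔL, ΔJ).
(c)–(d): forbidden (parity, ΔS).
Allowed pairs: 0 of 6.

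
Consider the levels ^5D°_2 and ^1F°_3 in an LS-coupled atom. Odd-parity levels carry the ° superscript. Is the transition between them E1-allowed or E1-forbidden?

Parity must change: odd → odd — fails.
ΔS = 0: S: 2 → 0 — fails.
ΔL = 0, ±1 (not L=0↔0): L: 2 → 3, ΔL = +1 — ok.
ΔJ = 0, ±1 (not J=0↔0): J: 2 → 3, ΔJ = +1 — ok.
Rule(s) violated: parity, ΔS.

forbidden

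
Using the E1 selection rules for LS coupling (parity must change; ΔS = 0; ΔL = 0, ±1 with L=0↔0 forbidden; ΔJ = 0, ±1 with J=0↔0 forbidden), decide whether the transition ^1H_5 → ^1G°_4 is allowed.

Reading off the term symbols: S 0→0, L 5→4, J 5→4, parity even→odd.
Parity must change: even → odd — ✓.
ΔS = 0: S: 0 → 0 — ✓.
ΔL = 0, ±1 (not L=0↔0): L: 5 → 4, ΔL = -1 — ✓.
ΔJ = 0, ±1 (not J=0↔0): J: 5 → 4, ΔJ = -1 — ✓.
All four E1 rules are satisfied.

allowed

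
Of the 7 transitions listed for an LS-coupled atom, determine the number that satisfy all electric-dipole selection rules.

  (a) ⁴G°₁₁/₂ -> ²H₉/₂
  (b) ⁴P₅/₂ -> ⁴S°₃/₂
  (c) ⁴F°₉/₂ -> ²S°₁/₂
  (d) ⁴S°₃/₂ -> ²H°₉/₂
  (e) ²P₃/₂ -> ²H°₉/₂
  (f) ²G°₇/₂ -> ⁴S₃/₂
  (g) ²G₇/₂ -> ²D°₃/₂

(a) forbidden (ΔS fails)
(b) allowed
(c) forbidden (parity, ΔS, ΔL, ΔJ fail)
(d) forbidden (parity, ΔS, ΔL, ΔJ fail)
(e) forbidden (ΔL, ΔJ fail)
(f) forbidden (ΔS, ΔL, ΔJ fail)
(g) forbidden (ΔL, ΔJ fail)
Total allowed: 1 of 7.

1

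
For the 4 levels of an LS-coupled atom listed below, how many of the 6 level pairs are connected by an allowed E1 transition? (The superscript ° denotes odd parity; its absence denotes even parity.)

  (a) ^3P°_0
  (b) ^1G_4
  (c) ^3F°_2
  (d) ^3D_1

2

(a)–(b): forbidden (ΔS, ΔL, ΔJ).
(a)–(c): forbidden (parity, ΔL, ΔJ).
(a)–(d): allowed.
(b)–(c): forbidden (ΔS, ΔJ).
(b)–(d): forbidden (parity, ΔS, ΔL, ΔJ).
(c)–(d): allowed.
Allowed pairs: 2 of 6.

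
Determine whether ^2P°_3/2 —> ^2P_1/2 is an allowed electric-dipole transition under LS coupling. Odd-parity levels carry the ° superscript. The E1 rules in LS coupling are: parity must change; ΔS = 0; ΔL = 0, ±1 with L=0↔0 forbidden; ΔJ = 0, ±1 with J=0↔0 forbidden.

Initial level: S=1/2, L=1, J=3/2, parity odd. Final level: S=1/2, L=1, J=1/2, parity even.
Parity must change: odd → even — ✓.
ΔS = 0: S: 1/2 → 1/2 — ✓.
ΔL = 0, ±1 (not L=0↔0): L: 1 → 1, ΔL = +0 — ✓.
ΔJ = 0, ±1 (not J=0↔0): J: 3/2 → 1/2, ΔJ = -1 — ✓.
All four E1 rules are satisfied.

allowed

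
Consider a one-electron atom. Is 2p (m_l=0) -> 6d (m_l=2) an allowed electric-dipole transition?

forbidden

l: 1 → 2 (Δl = +1). Δl = ±1 passes.
m_l: 0 → 2 (Δm_l = +2). |Δm_l| ≤ 1 fails.
The transition is electric-dipole forbidden.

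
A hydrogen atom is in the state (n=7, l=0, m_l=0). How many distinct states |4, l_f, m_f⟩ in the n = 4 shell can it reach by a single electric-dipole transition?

E1 requires Δl = ±1, so l_f ∈ {-1, 1}; with 0 ≤ l_f ≤ n_f−1 = 3, the allowed l_f values are {1}.
For l_f = 1: m_f ∈ {m_i−1, m_i, m_i+1} ∩ [−1, 1] = {-1, 0, 1} → 3 states.
Total: 3.

3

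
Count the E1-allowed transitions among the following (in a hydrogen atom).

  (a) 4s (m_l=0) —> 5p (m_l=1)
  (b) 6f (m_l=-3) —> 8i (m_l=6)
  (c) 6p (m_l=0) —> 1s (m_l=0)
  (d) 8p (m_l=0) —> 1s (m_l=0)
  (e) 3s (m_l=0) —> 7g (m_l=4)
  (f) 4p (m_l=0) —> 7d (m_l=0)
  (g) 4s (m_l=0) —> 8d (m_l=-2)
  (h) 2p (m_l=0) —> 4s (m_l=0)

(a) allowed
(b) forbidden — Δl = +3 (E1 requires Δl = ±1); Δm_l = +9 (E1 requires Δm_l = 0, ±1)
(c) allowed
(d) allowed
(e) forbidden — Δl = +4 (E1 requires Δl = ±1); Δm_l = +4 (E1 requires Δm_l = 0, ±1)
(f) allowed
(g) forbidden — Δl = +2 (E1 requires Δl = ±1); Δm_l = -2 (E1 requires Δm_l = 0, ±1)
(h) allowed
Total allowed: 5 of 8.

5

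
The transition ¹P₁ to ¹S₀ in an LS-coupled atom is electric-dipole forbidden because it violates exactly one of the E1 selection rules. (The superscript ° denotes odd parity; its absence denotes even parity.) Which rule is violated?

parity

Reading off the term symbols: S 0→0, L 1→0, J 1→0, parity even→even.
Parity must change: even → even — violated.
ΔS = 0: S: 0 → 0 — satisfied.
ΔL = 0, ±1 (not L=0↔0): L: 1 → 0, ΔL = -1 — satisfied.
ΔJ = 0, ±1 (not J=0↔0): J: 1 → 0, ΔJ = -1 — satisfied.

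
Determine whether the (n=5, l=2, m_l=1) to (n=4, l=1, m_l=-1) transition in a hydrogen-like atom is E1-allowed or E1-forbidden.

forbidden

Initial l = 2, final l = 1, so Δl = -1. E1 requires Δl = ±1: satisfied.
m_l: 1 → -1 (Δm_l = -2). |Δm_l| ≤ 1 violated.
The transition is electric-dipole forbidden.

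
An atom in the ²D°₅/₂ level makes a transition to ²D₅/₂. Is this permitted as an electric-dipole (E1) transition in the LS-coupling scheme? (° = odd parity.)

Reading off the term symbols: S 1/2→1/2, L 2→2, J 5/2→5/2, parity odd→even.
Parity must change: odd → even — passes.
ΔS = 0: S: 1/2 → 1/2 — passes.
ΔL = 0, ±1 (not L=0↔0): L: 2 → 2, ΔL = +0 — passes.
ΔJ = 0, ±1 (not J=0↔0): J: 5/2 → 5/2, ΔJ = +0 — passes.
All four E1 rules are satisfied.

allowed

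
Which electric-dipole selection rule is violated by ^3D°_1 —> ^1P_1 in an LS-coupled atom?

the ΔS = 0 rule

ΔJ = 0, ±1 (not J=0↔0): J: 1 → 1, ΔJ = +0 — satisfied.
ΔL = 0, ±1 (not L=0↔0): L: 2 → 1, ΔL = -1 — satisfied.
Parity must change: odd → even — satisfied.
ΔS = 0: S: 1 → 0 — violated.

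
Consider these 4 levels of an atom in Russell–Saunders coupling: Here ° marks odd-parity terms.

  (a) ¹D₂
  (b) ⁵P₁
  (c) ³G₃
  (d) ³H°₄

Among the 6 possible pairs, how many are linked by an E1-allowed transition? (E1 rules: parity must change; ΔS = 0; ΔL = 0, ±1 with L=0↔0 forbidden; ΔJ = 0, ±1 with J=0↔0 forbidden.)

(a)–(b): forbidden (parity, ΔS).
(a)–(c): forbidden (parity, ΔS, ΔL).
(a)–(d): forbidden (ΔS, ΔL, ΔJ).
(b)–(c): forbidden (parity, ΔS, ΔL, ΔJ).
(b)–(d): forbidden (ΔS, ΔL, ΔJ).
(c)–(d): allowed.
Allowed pairs: 1 of 6.

1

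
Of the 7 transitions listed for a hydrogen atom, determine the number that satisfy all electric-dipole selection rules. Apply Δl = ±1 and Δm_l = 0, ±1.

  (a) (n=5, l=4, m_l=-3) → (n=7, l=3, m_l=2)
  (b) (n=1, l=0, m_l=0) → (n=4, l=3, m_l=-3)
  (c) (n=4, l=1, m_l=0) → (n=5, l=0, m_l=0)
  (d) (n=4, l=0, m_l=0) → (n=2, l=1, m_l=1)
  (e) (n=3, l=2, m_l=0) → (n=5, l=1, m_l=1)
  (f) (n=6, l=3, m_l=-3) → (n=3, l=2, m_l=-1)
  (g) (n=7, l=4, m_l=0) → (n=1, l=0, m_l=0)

(a) forbidden — Δm_l = +5 (E1 requires Δm_l = 0, ±1)
(b) forbidden — Δl = +3 (E1 requires Δl = ±1); Δm_l = -3 (E1 requires Δm_l = 0, ±1)
(c) allowed
(d) allowed
(e) allowed
(f) forbidden — Δm_l = +2 (E1 requires Δm_l = 0, ±1)
(g) forbidden — Δl = -4 (E1 requires Δl = ±1)
Total allowed: 3 of 7.

3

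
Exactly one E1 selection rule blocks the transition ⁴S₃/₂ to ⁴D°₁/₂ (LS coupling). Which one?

Initial level: S=3/2, L=0, J=3/2, parity even. Final level: S=3/2, L=2, J=1/2, parity odd.
Parity must change: even → odd — ✓.
ΔS = 0: S: 3/2 → 3/2 — ✓.
ΔL = 0, ±1 (not L=0↔0): L: 0 → 2, ΔL = +2 — ✗.
ΔJ = 0, ±1 (not J=0↔0): J: 3/2 → 1/2, ΔJ = -1 — ✓.

the ΔL = 0, ±1 rule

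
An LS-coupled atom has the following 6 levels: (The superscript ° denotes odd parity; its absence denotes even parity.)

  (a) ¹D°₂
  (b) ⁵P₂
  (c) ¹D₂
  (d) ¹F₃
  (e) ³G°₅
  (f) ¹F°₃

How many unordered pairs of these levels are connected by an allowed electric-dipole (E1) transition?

4

(a)–(b): forbidden (ΔS).
(a)–(c): allowed.
(a)–(d): allowed.
(a)–(e): forbidden (parity, ΔS, ΔL, ΔJ).
(a)–(f): forbidden (parity).
(b)–(c): forbidden (parity, ΔS).
(b)–(d): forbidden (parity, ΔS, ΔL).
(b)–(e): forbidden (ΔS, ΔL, ΔJ).
(b)–(f): forbidden (ΔS, ΔL).
(c)–(d): forbidden (parity).
(c)–(e): forbidden (ΔS, ΔL, ΔJ).
(c)–(f): allowed.
(d)–(e): forbidden (ΔS, ΔJ).
(d)–(f): allowed.
(e)–(f): forbidden (parity, ΔS, ΔJ).
Allowed pairs: 4 of 15.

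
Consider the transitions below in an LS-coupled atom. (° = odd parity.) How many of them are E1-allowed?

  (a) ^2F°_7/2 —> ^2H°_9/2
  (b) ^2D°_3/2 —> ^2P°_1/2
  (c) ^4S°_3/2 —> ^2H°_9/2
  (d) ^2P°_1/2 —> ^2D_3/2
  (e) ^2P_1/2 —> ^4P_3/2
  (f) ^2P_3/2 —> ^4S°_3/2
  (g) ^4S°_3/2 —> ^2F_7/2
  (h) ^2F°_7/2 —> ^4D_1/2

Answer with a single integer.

(a) forbidden (parity, ΔL fail)
(b) forbidden (parity fails)
(c) forbidden (parity, ΔS, ΔL, ΔJ fail)
(d) allowed
(e) forbidden (parity, ΔS fail)
(f) forbidden (ΔS fails)
(g) forbidden (ΔS, ΔL, ΔJ fail)
(h) forbidden (ΔS, ΔJ fail)
Total allowed: 1 of 8.

1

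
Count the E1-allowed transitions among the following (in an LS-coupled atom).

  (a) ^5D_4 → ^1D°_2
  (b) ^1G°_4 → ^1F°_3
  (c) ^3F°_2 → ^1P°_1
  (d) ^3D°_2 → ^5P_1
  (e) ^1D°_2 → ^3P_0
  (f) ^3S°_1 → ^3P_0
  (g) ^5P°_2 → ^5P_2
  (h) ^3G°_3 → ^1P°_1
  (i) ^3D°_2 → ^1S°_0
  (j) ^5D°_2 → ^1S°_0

2

(a) forbidden (ΔS, ΔJ fail)
(b) forbidden (parity fails)
(c) forbidden (parity, ΔS, ΔL fail)
(d) forbidden (ΔS fails)
(e) forbidden (ΔS, ΔJ fail)
(f) allowed
(g) allowed
(h) forbidden (parity, ΔS, ΔL, ΔJ fail)
(i) forbidden (parity, ΔS, ΔL, ΔJ fail)
(j) forbidden (parity, ΔS, ΔL, ΔJ fail)
Total allowed: 2 of 10.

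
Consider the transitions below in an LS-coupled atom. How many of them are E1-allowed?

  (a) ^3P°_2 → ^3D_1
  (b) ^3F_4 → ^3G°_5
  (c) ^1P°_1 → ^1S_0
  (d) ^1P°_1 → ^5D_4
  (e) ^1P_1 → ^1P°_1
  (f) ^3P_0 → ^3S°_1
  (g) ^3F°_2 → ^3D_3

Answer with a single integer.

(a) allowed
(b) allowed
(c) allowed
(d) forbidden (ΔS, ΔJ fail)
(e) allowed
(f) allowed
(g) allowed
Total allowed: 6 of 7.

6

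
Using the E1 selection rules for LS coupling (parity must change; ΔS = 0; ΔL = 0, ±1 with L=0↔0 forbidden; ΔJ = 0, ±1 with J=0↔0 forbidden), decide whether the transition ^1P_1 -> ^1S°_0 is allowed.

Parity must change: even → odd — ✓.
ΔS = 0: S: 0 → 0 — ✓.
ΔL = 0, ±1 (not L=0↔0): L: 1 → 0, ΔL = -1 — ✓.
ΔJ = 0, ±1 (not J=0↔0): J: 1 → 0, ΔJ = -1 — ✓.
All four E1 rules are satisfied.

allowed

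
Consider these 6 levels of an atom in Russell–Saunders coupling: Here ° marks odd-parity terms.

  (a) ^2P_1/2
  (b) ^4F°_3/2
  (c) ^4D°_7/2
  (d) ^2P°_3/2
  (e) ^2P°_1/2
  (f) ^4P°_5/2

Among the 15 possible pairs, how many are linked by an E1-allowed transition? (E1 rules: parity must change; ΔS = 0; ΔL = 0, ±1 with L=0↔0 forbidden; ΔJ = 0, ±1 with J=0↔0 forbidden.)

2

(a)–(b): forbidden (ΔS, ΔL).
(a)–(c): forbidden (ΔS, ΔJ).
(a)–(d): allowed.
(a)–(e): allowed.
(a)–(f): forbidden (ΔS, ΔJ).
(b)–(c): forbidden (parity, ΔJ).
(b)–(d): forbidden (parity, ΔS, ΔL).
(b)–(e): forbidden (parity, ΔS, ΔL).
(b)–(f): forbidden (parity, ΔL).
(c)–(d): forbidden (parity, ΔS, ΔJ).
(c)–(e): forbidden (parity, ΔS, ΔJ).
(c)–(f): forbidden (parity).
(d)–(e): forbidden (parity).
(d)–(f): forbidden (parity, ΔS).
(e)–(f): forbidden (parity, ΔS, ΔJ).
Allowed pairs: 2 of 15.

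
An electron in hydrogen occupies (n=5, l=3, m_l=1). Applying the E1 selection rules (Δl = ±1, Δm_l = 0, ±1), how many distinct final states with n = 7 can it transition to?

6

E1 requires Δl = ±1, so l_f ∈ {2, 4}; with 0 ≤ l_f ≤ n_f−1 = 6, the allowed l_f values are {2, 4}.
For l_f = 2: m_f ∈ {m_i−1, m_i, m_i+1} ∩ [−2, 2] = {0, 1, 2} → 3 states.
For l_f = 4: m_f ∈ {m_i−1, m_i, m_i+1} ∩ [−4, 4] = {0, 1, 2} → 3 states.
Total: 6.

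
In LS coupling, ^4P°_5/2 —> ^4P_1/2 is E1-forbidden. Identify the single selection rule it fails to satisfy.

the ΔJ = 0, ±1 rule

Initial level: S=3/2, L=1, J=5/2, parity odd. Final level: S=3/2, L=1, J=1/2, parity even.
Parity must change: odd → even — passes.
ΔS = 0: S: 3/2 → 3/2 — passes.
ΔL = 0, ±1 (not L=0↔0): L: 1 → 1, ΔL = +0 — passes.
ΔJ = 0, ±1 (not J=0↔0): J: 5/2 → 1/2, ΔJ = -2 — fails.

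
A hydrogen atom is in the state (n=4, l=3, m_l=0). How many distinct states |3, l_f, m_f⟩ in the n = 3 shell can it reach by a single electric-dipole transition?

3

E1 requires Δl = ±1, so l_f ∈ {2, 4}; with 0 ≤ l_f ≤ n_f−1 = 2, the allowed l_f values are {2}.
For l_f = 2: m_f ∈ {m_i−1, m_i, m_i+1} ∩ [−2, 2] = {-1, 0, 1} → 3 states.
Total: 3.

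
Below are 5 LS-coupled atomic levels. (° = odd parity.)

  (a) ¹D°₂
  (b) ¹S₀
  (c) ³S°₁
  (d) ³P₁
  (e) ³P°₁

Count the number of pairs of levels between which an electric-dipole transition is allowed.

(a)–(b): forbidden (ΔL, ΔJ).
(a)–(c): forbidden (parity, ΔS, ΔL).
(a)–(d): forbidden (ΔS).
(a)–(e): forbidden (parity, ΔS).
(b)–(c): forbidden (ΔS, ΔL).
(b)–(d): forbidden (parity, ΔS).
(b)–(e): forbidden (ΔS).
(c)–(d): allowed.
(c)–(e): forbidden (parity).
(d)–(e): allowed.
Allowed pairs: 2 of 10.

2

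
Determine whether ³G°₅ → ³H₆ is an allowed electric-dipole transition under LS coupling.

Parity must change: odd → even — ✓.
ΔS = 0: S: 1 → 1 — ✓.
ΔL = 0, ±1 (not L=0↔0): L: 4 → 5, ΔL = +1 — ✓.
ΔJ = 0, ±1 (not J=0↔0): J: 5 → 6, ΔJ = +1 — ✓.
All four E1 rules are satisfied.

allowed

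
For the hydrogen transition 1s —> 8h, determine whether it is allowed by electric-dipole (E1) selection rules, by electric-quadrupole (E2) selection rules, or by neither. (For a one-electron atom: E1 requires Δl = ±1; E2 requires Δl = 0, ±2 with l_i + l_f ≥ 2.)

Δl = 5 − 0 = +5; l_i + l_f = 5.
E1 (Δl = ±1): not satisfied.
E2 (Δl = 0,±2, l_i+l_f ≥ 2): not satisfied.

neither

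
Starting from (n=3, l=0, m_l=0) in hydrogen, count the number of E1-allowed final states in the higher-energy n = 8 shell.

E1 requires Δl = ±1, so l_f ∈ {-1, 1}; with 0 ≤ l_f ≤ n_f−1 = 7, the allowed l_f values are {1}.
For l_f = 1: m_f ∈ {m_i−1, m_i, m_i+1} ∩ [−1, 1] = {-1, 0, 1} → 3 states.
Total: 3.

3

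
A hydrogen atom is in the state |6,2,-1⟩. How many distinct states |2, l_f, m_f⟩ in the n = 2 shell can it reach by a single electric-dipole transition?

2

E1 requires Δl = ±1, so l_f ∈ {1, 3}; with 0 ≤ l_f ≤ n_f−1 = 1, the allowed l_f values are {1}.
For l_f = 1: m_f ∈ {m_i−1, m_i, m_i+1} ∩ [−1, 1] = {-1, 0} → 2 states.
Total: 2.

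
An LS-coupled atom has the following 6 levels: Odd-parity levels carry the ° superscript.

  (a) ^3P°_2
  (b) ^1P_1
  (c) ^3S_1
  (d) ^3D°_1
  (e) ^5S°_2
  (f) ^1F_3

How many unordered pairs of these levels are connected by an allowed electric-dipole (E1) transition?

(a)–(b): forbidden (ΔS).
(a)–(c): allowed.
(a)–(d): forbidden (parity).
(a)–(e): forbidden (parity, ΔS).
(a)–(f): forbidden (ΔS, ΔL).
(b)–(c): forbidden (parity, ΔS).
(b)–(d): forbidden (ΔS).
(b)–(e): forbidden (ΔS).
(b)–(f): forbidden (parity, ΔL, ΔJ).
(c)–(d): forbidden (ΔL).
(c)–(e): forbidden (ΔS, ΔL).
(c)–(f): forbidden (parity, ΔS, ΔL, ΔJ).
(d)–(e): forbidden (parity, ΔS, ΔL).
(d)–(f): forbidden (ΔS, ΔJ).
(e)–(f): forbidden (ΔS, ΔL).
Allowed pairs: 1 of 15.

1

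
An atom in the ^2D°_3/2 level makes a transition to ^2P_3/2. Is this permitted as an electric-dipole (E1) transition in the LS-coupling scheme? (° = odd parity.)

Reading off the term symbols: S 1/2→1/2, L 2→1, J 3/2→3/2, parity odd→even.
Parity must change: odd → even — ok.
ΔS = 0: S: 1/2 → 1/2 — ok.
ΔL = 0, ±1 (not L=0↔0): L: 2 → 1, ΔL = -1 — ok.
ΔJ = 0, ±1 (not J=0↔0): J: 3/2 → 3/2, ΔJ = +0 — ok.
All four E1 rules are satisfied.

allowed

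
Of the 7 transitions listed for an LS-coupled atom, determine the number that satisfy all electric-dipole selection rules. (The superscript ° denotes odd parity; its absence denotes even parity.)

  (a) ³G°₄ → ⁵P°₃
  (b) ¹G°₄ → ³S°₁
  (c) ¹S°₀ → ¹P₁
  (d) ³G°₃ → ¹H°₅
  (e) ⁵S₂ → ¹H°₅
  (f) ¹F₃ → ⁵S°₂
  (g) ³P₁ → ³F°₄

(a) forbidden (parity, ΔS, ΔL fail)
(b) forbidden (parity, ΔS, ΔL, ΔJ fail)
(c) allowed
(d) forbidden (parity, ΔS, ΔJ fail)
(e) forbidden (ΔS, ΔL, ΔJ fail)
(f) forbidden (ΔS, ΔL fail)
(g) forbidden (ΔL, ΔJ fail)
Total allowed: 1 of 7.

1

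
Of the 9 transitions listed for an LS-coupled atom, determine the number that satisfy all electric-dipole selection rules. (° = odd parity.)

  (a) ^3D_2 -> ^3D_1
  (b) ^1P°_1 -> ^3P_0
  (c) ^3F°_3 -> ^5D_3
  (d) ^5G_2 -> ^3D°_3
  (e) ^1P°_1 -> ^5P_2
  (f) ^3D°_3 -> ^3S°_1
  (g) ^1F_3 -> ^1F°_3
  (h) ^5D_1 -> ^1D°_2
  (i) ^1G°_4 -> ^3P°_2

1

(a) forbidden (parity fails)
(b) forbidden (ΔS fails)
(c) forbidden (ΔS fails)
(d) forbidden (ΔS, ΔL fail)
(e) forbidden (ΔS fails)
(f) forbidden (parity, ΔL, ΔJ fail)
(g) allowed
(h) forbidden (ΔS fails)
(i) forbidden (parity, ΔS, ΔL, ΔJ fail)
Total allowed: 1 of 9.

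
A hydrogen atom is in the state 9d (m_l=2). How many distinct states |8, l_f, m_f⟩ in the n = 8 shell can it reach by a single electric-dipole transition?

E1 requires Δl = ±1, so l_f ∈ {1, 3}; with 0 ≤ l_f ≤ n_f−1 = 7, the allowed l_f values are {1, 3}.
For l_f = 1: m_f ∈ {m_i−1, m_i, m_i+1} ∩ [−1, 1] = {1} → 1 state.
For l_f = 3: m_f ∈ {m_i−1, m_i, m_i+1} ∩ [−3, 3] = {1, 2, 3} → 3 states.
Total: 4.

4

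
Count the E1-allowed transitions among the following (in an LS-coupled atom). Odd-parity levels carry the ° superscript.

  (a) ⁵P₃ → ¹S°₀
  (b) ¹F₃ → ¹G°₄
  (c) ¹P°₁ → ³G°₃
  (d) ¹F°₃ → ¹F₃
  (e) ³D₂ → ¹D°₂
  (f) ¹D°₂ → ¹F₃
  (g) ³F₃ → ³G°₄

4

(a) forbidden (ΔS, ΔJ fail)
(b) allowed
(c) forbidden (parity, ΔS, ΔL, ΔJ fail)
(d) allowed
(e) forbidden (ΔS fails)
(f) allowed
(g) allowed
Total allowed: 4 of 7.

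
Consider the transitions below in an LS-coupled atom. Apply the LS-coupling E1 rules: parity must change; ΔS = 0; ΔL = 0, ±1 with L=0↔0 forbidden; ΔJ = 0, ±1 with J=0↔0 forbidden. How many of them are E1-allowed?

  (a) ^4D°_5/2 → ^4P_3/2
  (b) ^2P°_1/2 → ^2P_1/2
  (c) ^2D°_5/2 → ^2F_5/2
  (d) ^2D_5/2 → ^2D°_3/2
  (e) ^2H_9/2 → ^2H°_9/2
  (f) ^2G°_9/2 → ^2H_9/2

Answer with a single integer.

(a) allowed
(b) allowed
(c) allowed
(d) allowed
(e) allowed
(f) allowed
Total allowed: 6 of 6.

6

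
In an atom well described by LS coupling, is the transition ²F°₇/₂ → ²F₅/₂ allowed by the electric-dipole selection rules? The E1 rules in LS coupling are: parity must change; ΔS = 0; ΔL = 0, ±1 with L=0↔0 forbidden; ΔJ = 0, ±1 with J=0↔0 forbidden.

Initial level: S=1/2, L=3, J=7/2, parity odd. Final level: S=1/2, L=3, J=5/2, parity even.
Parity must change: odd → even — ✓.
ΔS = 0: S: 1/2 → 1/2 — ✓.
ΔL = 0, ±1 (not L=0↔0): L: 3 → 3, ΔL = +0 — ✓.
ΔJ = 0, ±1 (not J=0↔0): J: 7/2 → 5/2, ΔJ = -1 — ✓.
All four E1 rules are satisfied.

allowed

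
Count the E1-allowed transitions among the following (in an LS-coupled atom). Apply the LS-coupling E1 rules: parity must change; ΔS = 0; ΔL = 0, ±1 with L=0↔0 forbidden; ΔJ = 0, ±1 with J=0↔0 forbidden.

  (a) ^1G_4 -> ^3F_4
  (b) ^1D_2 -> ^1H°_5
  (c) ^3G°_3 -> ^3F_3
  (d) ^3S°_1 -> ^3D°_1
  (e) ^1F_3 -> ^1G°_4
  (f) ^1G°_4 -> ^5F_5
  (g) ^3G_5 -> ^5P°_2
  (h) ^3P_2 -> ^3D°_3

(a) forbidden (parity, ΔS fail)
(b) forbidden (ΔL, ΔJ fail)
(c) allowed
(d) forbidden (parity, ΔL fail)
(e) allowed
(f) forbidden (ΔS fails)
(g) forbidden (ΔS, ΔL, ΔJ fail)
(h) allowed
Total allowed: 3 of 8.

3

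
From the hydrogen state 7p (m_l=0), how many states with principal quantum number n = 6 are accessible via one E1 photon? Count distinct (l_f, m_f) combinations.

E1 requires Δl = ±1, so l_f ∈ {0, 2}; with 0 ≤ l_f ≤ n_f−1 = 5, the allowed l_f values are {0, 2}.
For l_f = 0: m_f ∈ {m_i−1, m_i, m_i+1} ∩ [−0, 0] = {0} → 1 state.
For l_f = 2: m_f ∈ {m_i−1, m_i, m_i+1} ∩ [−2, 2] = {-1, 0, 1} → 3 states.
Total: 4.

4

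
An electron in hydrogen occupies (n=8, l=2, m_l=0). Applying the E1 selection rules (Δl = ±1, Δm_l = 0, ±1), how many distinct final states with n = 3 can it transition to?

3

E1 requires Δl = ±1, so l_f ∈ {1, 3}; with 0 ≤ l_f ≤ n_f−1 = 2, the allowed l_f values are {1}.
For l_f = 1: m_f ∈ {m_i−1, m_i, m_i+1} ∩ [−1, 1] = {-1, 0, 1} → 3 states.
Total: 3.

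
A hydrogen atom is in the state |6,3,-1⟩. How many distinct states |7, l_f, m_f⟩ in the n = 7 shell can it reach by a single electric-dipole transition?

E1 requires Δl = ±1, so l_f ∈ {2, 4}; with 0 ≤ l_f ≤ n_f−1 = 6, the allowed l_f values are {2, 4}.
For l_f = 2: m_f ∈ {m_i−1, m_i, m_i+1} ∩ [−2, 2] = {-2, -1, 0} → 3 states.
For l_f = 4: m_f ∈ {m_i−1, m_i, m_i+1} ∩ [−4, 4] = {-2, -1, 0} → 3 states.
Total: 6.

6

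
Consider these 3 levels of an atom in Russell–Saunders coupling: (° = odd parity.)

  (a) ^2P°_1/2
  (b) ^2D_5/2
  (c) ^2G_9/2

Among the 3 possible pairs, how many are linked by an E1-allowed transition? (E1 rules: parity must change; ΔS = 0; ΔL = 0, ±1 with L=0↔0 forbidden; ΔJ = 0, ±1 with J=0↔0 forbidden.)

0

(a)–(b): forbidden (ΔJ).
(a)–(c): forbidden (ΔL, ΔJ).
(b)–(c): forbidden (parity, ΔL, ΔJ).
Allowed pairs: 0 of 3.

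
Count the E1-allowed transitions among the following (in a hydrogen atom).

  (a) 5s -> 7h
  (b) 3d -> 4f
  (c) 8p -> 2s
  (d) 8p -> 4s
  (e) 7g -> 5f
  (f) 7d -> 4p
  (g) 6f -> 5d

(a) forbidden — Δl = +5 (E1 requires Δl = ±1)
(b) allowed
(c) allowed
(d) allowed
(e) allowed
(f) allowed
(g) allowed
Total allowed: 6 of 7.

6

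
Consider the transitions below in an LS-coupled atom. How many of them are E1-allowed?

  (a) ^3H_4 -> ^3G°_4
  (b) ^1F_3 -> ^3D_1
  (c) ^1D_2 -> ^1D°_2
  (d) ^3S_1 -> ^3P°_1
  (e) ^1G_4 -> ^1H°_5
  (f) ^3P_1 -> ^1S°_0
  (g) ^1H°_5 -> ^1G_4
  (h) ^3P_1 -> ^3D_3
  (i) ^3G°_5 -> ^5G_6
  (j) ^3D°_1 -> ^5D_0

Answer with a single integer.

(a) allowed
(b) forbidden (parity, ΔS, ΔJ fail)
(c) allowed
(d) allowed
(e) allowed
(f) forbidden (ΔS fails)
(g) allowed
(h) forbidden (parity, ΔJ fail)
(i) forbidden (ΔS fails)
(j) forbidden (ΔS fails)
Total allowed: 5 of 10.

5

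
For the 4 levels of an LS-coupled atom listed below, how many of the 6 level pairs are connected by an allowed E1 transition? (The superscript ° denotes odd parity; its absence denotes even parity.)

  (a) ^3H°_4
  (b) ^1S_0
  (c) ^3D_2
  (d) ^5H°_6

(a)–(b): forbidden (ΔS, ΔL, ΔJ).
(a)–(c): forbidden (ΔL, ΔJ).
(a)–(d): forbidden (parity, ΔS, ΔJ).
(b)–(c): forbidden (parity, ΔS, ΔL, ΔJ).
(b)–(d): forbidden (ΔS, ΔL, ΔJ).
(c)–(d): forbidden (ΔS, ΔL, ΔJ).
Allowed pairs: 0 of 6.

0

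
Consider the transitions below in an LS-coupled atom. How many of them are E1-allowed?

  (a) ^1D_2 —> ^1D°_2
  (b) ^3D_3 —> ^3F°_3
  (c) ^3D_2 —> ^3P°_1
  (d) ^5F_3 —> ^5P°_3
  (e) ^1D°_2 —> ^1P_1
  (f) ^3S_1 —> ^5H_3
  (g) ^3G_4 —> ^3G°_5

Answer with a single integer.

(a) allowed
(b) allowed
(c) allowed
(d) forbidden (ΔL fails)
(e) allowed
(f) forbidden (parity, ΔS, ΔL, ΔJ fail)
(g) allowed
Total allowed: 5 of 7.

5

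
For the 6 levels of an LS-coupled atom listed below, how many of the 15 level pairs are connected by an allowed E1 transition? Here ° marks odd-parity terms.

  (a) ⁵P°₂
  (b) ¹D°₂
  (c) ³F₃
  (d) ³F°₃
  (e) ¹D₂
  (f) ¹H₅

2

(a)–(b): forbidden (parity, ΔS).
(a)–(c): forbidden (ΔS, ΔL).
(a)–(d): forbidden (parity, ΔS, ΔL).
(a)–(e): forbidden (ΔS).
(a)–(f): forbidden (ΔS, ΔL, ΔJ).
(b)–(c): forbidden (ΔS).
(b)–(d): forbidden (parity, ΔS).
(b)–(e): allowed.
(b)–(f): forbidden (ΔL, ΔJ).
(c)–(d): allowed.
(c)–(e): forbidden (parity, ΔS).
(c)–(f): forbidden (parity, ΔS, ΔL, ΔJ).
(d)–(e): forbidden (ΔS).
(d)–(f): forbidden (ΔS, ΔL, ΔJ).
(e)–(f): forbidden (parity, ΔL, ΔJ).
Allowed pairs: 2 of 15.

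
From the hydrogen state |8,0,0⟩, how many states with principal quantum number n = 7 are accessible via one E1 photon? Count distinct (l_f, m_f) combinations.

E1 requires Δl = ±1, so l_f ∈ {-1, 1}; with 0 ≤ l_f ≤ n_f−1 = 6, the allowed l_f values are {1}.
For l_f = 1: m_f ∈ {m_i−1, m_i, m_i+1} ∩ [−1, 1] = {-1, 0, 1} → 3 states.
Total: 3.

3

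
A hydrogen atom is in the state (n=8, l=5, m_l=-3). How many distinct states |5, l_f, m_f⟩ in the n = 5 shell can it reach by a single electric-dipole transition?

3

E1 requires Δl = ±1, so l_f ∈ {4, 6}; with 0 ≤ l_f ≤ n_f−1 = 4, the allowed l_f values are {4}.
For l_f = 4: m_f ∈ {m_i−1, m_i, m_i+1} ∩ [−4, 4] = {-4, -3, -2} → 3 states.
Total: 3.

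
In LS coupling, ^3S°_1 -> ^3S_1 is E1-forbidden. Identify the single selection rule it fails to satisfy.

Parity must change: odd → even — ✓.
ΔS = 0: S: 1 → 1 — ✓.
ΔL = 0, ±1 (not L=0↔0): L: 0 → 0, ΔL = +0 — ✗.
ΔJ = 0, ±1 (not J=0↔0): J: 1 → 1, ΔJ = +0 — ✓.

the L=0 ↔ L=0 exclusion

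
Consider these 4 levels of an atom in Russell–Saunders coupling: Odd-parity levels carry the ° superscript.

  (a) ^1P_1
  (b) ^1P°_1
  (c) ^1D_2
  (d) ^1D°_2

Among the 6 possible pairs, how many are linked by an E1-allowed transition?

4

(a)–(b): allowed.
(a)–(c): forbidden (parity).
(a)–(d): allowed.
(b)–(c): allowed.
(b)–(d): forbidden (parity).
(c)–(d): allowed.
Allowed pairs: 4 of 6.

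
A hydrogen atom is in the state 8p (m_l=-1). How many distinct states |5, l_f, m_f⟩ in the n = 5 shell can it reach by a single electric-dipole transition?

4

E1 requires Δl = ±1, so l_f ∈ {0, 2}; with 0 ≤ l_f ≤ n_f−1 = 4, the allowed l_f values are {0, 2}.
For l_f = 0: m_f ∈ {m_i−1, m_i, m_i+1} ∩ [−0, 0] = {0} → 1 state.
For l_f = 2: m_f ∈ {m_i−1, m_i, m_i+1} ∩ [−2, 2] = {-2, -1, 0} → 3 states.
Total: 4.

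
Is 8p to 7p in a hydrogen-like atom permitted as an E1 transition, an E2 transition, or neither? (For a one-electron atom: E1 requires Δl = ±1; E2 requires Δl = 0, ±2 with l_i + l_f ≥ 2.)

Δl = 1 − 1 = +0; l_i + l_f = 2.
E1 (Δl = ±1): not satisfied.
E2 (Δl = 0,±2, l_i+l_f ≥ 2): satisfied.

E2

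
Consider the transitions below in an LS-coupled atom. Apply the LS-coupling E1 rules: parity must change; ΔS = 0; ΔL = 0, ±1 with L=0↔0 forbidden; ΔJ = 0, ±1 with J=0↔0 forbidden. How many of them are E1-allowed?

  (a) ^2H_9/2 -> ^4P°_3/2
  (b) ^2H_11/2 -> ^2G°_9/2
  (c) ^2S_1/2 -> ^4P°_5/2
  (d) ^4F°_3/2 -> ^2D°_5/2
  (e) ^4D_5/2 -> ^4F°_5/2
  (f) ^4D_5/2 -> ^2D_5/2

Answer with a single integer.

(a) forbidden (ΔS, ΔL, ΔJ fail)
(b) allowed
(c) forbidden (ΔS, ΔJ fail)
(d) forbidden (parity, ΔS fail)
(e) allowed
(f) forbidden (parity, ΔS fail)
Total allowed: 2 of 6.

2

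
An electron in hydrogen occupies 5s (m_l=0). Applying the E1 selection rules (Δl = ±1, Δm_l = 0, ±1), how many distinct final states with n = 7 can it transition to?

E1 requires Δl = ±1, so l_f ∈ {-1, 1}; with 0 ≤ l_f ≤ n_f−1 = 6, the allowed l_f values are {1}.
For l_f = 1: m_f ∈ {m_i−1, m_i, m_i+1} ∩ [−1, 1] = {-1, 0, 1} → 3 states.
Total: 3.

3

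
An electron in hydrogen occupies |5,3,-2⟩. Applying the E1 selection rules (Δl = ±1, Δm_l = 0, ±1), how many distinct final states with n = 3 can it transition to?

E1 requires Δl = ±1, so l_f ∈ {2, 4}; with 0 ≤ l_f ≤ n_f−1 = 2, the allowed l_f values are {2}.
For l_f = 2: m_f ∈ {m_i−1, m_i, m_i+1} ∩ [−2, 2] = {-2, -1} → 2 states.
Total: 2.

2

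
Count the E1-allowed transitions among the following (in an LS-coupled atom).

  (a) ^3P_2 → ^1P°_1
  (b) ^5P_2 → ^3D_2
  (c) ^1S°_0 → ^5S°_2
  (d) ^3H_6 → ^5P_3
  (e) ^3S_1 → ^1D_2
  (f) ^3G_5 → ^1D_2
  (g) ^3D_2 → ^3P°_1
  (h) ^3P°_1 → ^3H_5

(a) forbidden (ΔS fails)
(b) forbidden (parity, ΔS fail)
(c) forbidden (parity, ΔS, ΔL, ΔJ fail)
(d) forbidden (parity, ΔS, ΔL, ΔJ fail)
(e) forbidden (parity, ΔS, ΔL fail)
(f) forbidden (parity, ΔS, ΔL, ΔJ fail)
(g) allowed
(h) forbidden (ΔL, ΔJ fail)
Total allowed: 1 of 8.

1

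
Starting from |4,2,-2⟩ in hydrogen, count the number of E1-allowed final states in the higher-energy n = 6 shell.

4

E1 requires Δl = ±1, so l_f ∈ {1, 3}; with 0 ≤ l_f ≤ n_f−1 = 5, the allowed l_f values are {1, 3}.
For l_f = 1: m_f ∈ {m_i−1, m_i, m_i+1} ∩ [−1, 1] = {-1} → 1 state.
For l_f = 3: m_f ∈ {m_i−1, m_i, m_i+1} ∩ [−3, 3] = {-3, -2, -1} → 3 states.
Total: 4.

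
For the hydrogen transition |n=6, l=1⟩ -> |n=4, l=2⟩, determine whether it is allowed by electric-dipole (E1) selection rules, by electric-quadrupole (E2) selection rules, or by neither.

E1

Δl = 2 − 1 = +1; l_i + l_f = 3.
E1 (Δl = ±1): satisfied.
E2 (Δl = 0,±2, l_i+l_f ≥ 2): not satisfied.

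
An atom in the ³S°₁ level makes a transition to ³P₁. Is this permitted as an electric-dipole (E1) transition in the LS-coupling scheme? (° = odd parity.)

Reading off the term symbols: S 1→1, L 0→1, J 1→1, parity odd→even.
ΔL = 0, ±1 (not L=0↔0): L: 0 → 1, ΔL = +1 — ✓.
ΔS = 0: S: 1 → 1 — ✓.
Parity must change: odd → even — ✓.
ΔJ = 0, ±1 (not J=0↔0): J: 1 → 1, ΔJ = +0 — ✓.
All four E1 rules are satisfied.

allowed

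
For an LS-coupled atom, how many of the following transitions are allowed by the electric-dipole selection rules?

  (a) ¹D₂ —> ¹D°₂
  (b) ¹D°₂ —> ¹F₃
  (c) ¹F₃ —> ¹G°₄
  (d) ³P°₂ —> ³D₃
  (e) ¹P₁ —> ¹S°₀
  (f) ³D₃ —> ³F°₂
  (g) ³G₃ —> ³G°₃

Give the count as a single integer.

7

(a) allowed
(b) allowed
(c) allowed
(d) allowed
(e) allowed
(f) allowed
(g) allowed
Total allowed: 7 of 7.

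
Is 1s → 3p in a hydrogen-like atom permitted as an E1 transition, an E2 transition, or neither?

Δl = 1 − 0 = +1; l_i + l_f = 1.
E1 (Δl = ±1): satisfied.
E2 (Δl = 0,±2, l_i+l_f ≥ 2): not satisfied.

E1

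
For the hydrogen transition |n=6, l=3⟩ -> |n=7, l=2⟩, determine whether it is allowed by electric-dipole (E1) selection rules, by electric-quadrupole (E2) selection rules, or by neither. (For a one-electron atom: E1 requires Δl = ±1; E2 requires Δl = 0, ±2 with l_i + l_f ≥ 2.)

Δl = 2 − 3 = -1; l_i + l_f = 5.
E1 (Δl = ±1): satisfied.
E2 (Δl = 0,±2, l_i+l_f ≥ 2): not satisfied.

E1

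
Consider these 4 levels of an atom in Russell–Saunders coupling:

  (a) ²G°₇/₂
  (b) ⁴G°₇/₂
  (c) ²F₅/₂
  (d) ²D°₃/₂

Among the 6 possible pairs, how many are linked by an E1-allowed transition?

(a)–(b): forbidden (parity, ΔS).
(a)–(c): allowed.
(a)–(d): forbidden (parity, ΔL, ΔJ).
(b)–(c): forbidden (ΔS).
(b)–(d): forbidden (parity, ΔS, ΔL, ΔJ).
(c)–(d): allowed.
Allowed pairs: 2 of 6.

2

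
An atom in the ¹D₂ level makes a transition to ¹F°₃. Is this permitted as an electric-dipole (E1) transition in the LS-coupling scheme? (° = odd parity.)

Parity must change: even → odd — ok.
ΔS = 0: S: 0 → 0 — ok.
ΔL = 0, ±1 (not L=0↔0): L: 2 → 3, ΔL = +1 — ok.
ΔJ = 0, ±1 (not J=0↔0): J: 2 → 3, ΔJ = +1 — ok.
All four E1 rules are satisfied.

allowed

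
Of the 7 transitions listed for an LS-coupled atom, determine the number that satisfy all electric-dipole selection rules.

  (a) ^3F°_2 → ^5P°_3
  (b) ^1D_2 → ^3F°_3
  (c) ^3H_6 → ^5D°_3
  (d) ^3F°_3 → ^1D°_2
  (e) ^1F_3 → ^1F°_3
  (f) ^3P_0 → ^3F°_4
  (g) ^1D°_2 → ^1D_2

2

(a) forbidden (parity, ΔS, ΔL fail)
(b) forbidden (ΔS fails)
(c) forbidden (ΔS, ΔL, ΔJ fail)
(d) forbidden (parity, ΔS fail)
(e) allowed
(f) forbidden (ΔL, ΔJ fail)
(g) allowed
Total allowed: 2 of 7.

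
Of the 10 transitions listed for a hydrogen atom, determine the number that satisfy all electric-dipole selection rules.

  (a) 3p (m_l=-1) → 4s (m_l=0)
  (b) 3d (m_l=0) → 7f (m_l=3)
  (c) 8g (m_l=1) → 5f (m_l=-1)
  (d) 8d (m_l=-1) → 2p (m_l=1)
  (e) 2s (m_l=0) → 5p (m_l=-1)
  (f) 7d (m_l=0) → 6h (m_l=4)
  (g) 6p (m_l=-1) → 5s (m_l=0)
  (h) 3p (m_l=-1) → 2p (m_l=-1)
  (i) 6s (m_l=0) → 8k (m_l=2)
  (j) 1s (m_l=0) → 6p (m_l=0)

4

(a) allowed
(b) forbidden — Δm_l = +3 (E1 requires Δm_l = 0, ±1)
(c) forbidden — Δm_l = -2 (E1 requires Δm_l = 0, ±1)
(d) forbidden — Δm_l = +2 (E1 requires Δm_l = 0, ±1)
(e) allowed
(f) forbidden — Δl = +3 (E1 requires Δl = ±1); Δm_l = +4 (E1 requires Δm_l = 0, ±1)
(g) allowed
(h) forbidden — Δl = +0 (E1 requires Δl = ±1)
(i) forbidden — Δl = +7 (E1 requires Δl = ±1); Δm_l = +2 (E1 requires Δm_l = 0, ±1)
(j) allowed
Total allowed: 4 of 10.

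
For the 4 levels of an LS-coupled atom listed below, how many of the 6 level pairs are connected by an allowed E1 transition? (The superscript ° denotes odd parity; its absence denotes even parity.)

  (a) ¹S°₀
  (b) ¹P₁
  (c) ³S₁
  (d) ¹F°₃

1

(a)–(b): allowed.
(a)–(c): forbidden (ΔS, ΔL).
(a)–(d): forbidden (parity, ΔL, ΔJ).
(b)–(c): forbidden (parity, ΔS).
(b)–(d): forbidden (ΔL, ΔJ).
(c)–(d): forbidden (ΔS, ΔL, ΔJ).
Allowed pairs: 1 of 6.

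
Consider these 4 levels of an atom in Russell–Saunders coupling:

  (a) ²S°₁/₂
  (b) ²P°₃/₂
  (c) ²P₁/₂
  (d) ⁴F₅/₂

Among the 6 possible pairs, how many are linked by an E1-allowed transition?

(a)–(b): forbidden (parity).
(a)–(c): allowed.
(a)–(d): forbidden (ΔS, ΔL, ΔJ).
(b)–(c): allowed.
(b)–(d): forbidden (ΔS, ΔL).
(c)–(d): forbidden (parity, ΔS, ΔL, ΔJ).
Allowed pairs: 2 of 6.

2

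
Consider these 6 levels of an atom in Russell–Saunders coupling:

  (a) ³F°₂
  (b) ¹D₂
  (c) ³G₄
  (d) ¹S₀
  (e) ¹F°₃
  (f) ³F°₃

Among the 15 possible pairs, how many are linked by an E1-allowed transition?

(a)–(b): forbidden (ΔS).
(a)–(c): forbidden (ΔJ).
(a)–(d): forbidden (ΔS, ΔL, ΔJ).
(a)–(e): forbidden (parity, ΔS).
(a)–(f): forbidden (parity).
(b)–(c): forbidden (parity, ΔS, ΔL, ΔJ).
(b)–(d): forbidden (parity, ΔL, ΔJ).
(b)–(e): allowed.
(b)–(f): forbidden (ΔS).
(c)–(d): forbidden (parity, ΔS, ΔL, ΔJ).
(c)–(e): forbidden (ΔS).
(c)–(f): allowed.
(d)–(e): forbidden (ΔL, ΔJ).
(d)–(f): forbidden (ΔS, ΔL, ΔJ).
(e)–(f): forbidden (parity, ΔS).
Allowed pairs: 2 of 15.

2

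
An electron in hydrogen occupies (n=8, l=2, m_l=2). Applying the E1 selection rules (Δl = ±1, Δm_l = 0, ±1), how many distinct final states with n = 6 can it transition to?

4

E1 requires Δl = ±1, so l_f ∈ {1, 3}; with 0 ≤ l_f ≤ n_f−1 = 5, the allowed l_f values are {1, 3}.
For l_f = 1: m_f ∈ {m_i−1, m_i, m_i+1} ∩ [−1, 1] = {1} → 1 state.
For l_f = 3: m_f ∈ {m_i−1, m_i, m_i+1} ∩ [−3, 3] = {1, 2, 3} → 3 states.
Total: 4.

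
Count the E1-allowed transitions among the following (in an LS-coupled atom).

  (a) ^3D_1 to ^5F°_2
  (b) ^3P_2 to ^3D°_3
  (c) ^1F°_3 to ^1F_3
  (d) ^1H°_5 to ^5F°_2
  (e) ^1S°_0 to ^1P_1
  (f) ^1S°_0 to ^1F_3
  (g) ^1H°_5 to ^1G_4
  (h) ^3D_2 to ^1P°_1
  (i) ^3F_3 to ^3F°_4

5

(a) forbidden (ΔS fails)
(b) allowed
(c) allowed
(d) forbidden (parity, ΔS, ΔL, ΔJ fail)
(e) allowed
(f) forbidden (ΔL, ΔJ fail)
(g) allowed
(h) forbidden (ΔS fails)
(i) allowed
Total allowed: 5 of 9.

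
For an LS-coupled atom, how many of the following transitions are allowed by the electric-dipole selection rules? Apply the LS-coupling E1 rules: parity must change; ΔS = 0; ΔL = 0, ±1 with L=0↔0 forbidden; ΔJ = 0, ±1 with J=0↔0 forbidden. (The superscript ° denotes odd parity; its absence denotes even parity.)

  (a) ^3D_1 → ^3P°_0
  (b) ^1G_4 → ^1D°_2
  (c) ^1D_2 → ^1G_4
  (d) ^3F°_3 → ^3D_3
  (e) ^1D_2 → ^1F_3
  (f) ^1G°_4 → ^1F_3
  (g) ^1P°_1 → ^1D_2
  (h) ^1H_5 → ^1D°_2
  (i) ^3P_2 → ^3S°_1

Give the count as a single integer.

5

(a) allowed
(b) forbidden (ΔL, ΔJ fail)
(c) forbidden (parity, ΔL, ΔJ fail)
(d) allowed
(e) forbidden (parity fails)
(f) allowed
(g) allowed
(h) forbidden (ΔL, ΔJ fail)
(i) allowed
Total allowed: 5 of 9.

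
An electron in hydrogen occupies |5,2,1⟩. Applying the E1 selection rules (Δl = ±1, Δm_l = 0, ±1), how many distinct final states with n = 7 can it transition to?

E1 requires Δl = ±1, so l_f ∈ {1, 3}; with 0 ≤ l_f ≤ n_f−1 = 6, the allowed l_f values are {1, 3}.
For l_f = 1: m_f ∈ {m_i−1, m_i, m_i+1} ∩ [−1, 1] = {0, 1} → 2 states.
For l_f = 3: m_f ∈ {m_i−1, m_i, m_i+1} ∩ [−3, 3] = {0, 1, 2} → 3 states.
Total: 5.

5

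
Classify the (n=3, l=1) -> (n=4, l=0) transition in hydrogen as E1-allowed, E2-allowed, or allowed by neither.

Δl = 0 − 1 = -1; l_i + l_f = 1.
E1 (Δl = ±1): satisfied.
E2 (Δl = 0,±2, l_i+l_f ≥ 2): not satisfied.

E1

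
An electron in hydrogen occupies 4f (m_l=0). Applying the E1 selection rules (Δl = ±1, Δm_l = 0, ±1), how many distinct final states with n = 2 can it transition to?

E1 requires l_f ∈ {2, 4}, but neither lies in [0, 1], so no final state is reachable.
Total: 0.

0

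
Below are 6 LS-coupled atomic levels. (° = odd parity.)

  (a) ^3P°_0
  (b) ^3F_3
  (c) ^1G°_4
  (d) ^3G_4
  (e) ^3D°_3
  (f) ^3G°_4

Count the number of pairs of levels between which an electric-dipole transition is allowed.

3

(a)–(b): forbidden (ΔL, ΔJ).
(a)–(c): forbidden (parity, ΔS, ΔL, ΔJ).
(a)–(d): forbidden (ΔL, ΔJ).
(a)–(e): forbidden (parity, ΔJ).
(a)–(f): forbidden (parity, ΔL, ΔJ).
(b)–(c): forbidden (ΔS).
(b)–(d): forbidden (parity).
(b)–(e): allowed.
(b)–(f): allowed.
(c)–(d): forbidden (ΔS).
(c)–(e): forbidden (parity, ΔS, ΔL).
(c)–(f): forbidden (parity, ΔS).
(d)–(e): forbidden (ΔL).
(d)–(f): allowed.
(e)–(f): forbidden (parity, ΔL).
Allowed pairs: 3 of 15.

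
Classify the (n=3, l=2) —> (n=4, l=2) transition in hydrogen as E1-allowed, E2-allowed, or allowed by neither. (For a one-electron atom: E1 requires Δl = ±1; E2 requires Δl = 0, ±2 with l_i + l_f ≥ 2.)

E2

Δl = 2 − 2 = +0; l_i + l_f = 4.
E1 (Δl = ±1): not satisfied.
E2 (Δl = 0,±2, l_i+l_f ≥ 2): satisfied.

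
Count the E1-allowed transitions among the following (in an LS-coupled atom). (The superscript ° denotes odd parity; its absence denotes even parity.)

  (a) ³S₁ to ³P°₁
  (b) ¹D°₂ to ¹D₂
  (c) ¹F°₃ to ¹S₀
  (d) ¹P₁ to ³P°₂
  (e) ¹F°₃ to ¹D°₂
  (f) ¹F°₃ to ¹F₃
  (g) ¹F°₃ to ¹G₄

(a) allowed
(b) allowed
(c) forbidden (ΔL, ΔJ fail)
(d) forbidden (ΔS fails)
(e) forbidden (parity fails)
(f) allowed
(g) allowed
Total allowed: 4 of 7.

4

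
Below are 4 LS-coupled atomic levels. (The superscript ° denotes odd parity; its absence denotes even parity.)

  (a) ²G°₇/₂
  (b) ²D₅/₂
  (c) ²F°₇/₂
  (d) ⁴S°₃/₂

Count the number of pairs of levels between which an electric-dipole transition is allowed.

1

(a)–(b): forbidden (ΔL).
(a)–(c): forbidden (parity).
(a)–(d): forbidden (parity, ΔS, ΔL, ΔJ).
(b)–(c): allowed.
(b)–(d): forbidden (ΔS, ΔL).
(c)–(d): forbidden (parity, ΔS, ΔL, ΔJ).
Allowed pairs: 1 of 6.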